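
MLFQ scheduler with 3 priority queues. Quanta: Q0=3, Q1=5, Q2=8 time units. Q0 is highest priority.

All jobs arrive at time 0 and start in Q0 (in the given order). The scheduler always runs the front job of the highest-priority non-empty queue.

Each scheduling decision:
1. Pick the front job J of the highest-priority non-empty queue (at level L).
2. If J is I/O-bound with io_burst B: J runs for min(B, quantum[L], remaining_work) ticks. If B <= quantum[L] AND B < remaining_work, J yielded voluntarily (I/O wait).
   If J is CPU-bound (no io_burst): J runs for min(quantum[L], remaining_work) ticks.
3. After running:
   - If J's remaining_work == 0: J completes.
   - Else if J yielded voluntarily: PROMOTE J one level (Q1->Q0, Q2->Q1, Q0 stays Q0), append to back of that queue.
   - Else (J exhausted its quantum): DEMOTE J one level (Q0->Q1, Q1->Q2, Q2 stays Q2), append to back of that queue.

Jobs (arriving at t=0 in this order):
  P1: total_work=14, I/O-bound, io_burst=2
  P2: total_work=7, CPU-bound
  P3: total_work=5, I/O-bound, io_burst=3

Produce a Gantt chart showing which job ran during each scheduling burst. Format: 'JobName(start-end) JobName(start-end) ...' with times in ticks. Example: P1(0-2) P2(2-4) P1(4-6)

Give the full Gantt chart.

Answer: P1(0-2) P2(2-5) P3(5-8) P1(8-10) P3(10-12) P1(12-14) P1(14-16) P1(16-18) P1(18-20) P1(20-22) P2(22-26)

Derivation:
t=0-2: P1@Q0 runs 2, rem=12, I/O yield, promote→Q0. Q0=[P2,P3,P1] Q1=[] Q2=[]
t=2-5: P2@Q0 runs 3, rem=4, quantum used, demote→Q1. Q0=[P3,P1] Q1=[P2] Q2=[]
t=5-8: P3@Q0 runs 3, rem=2, I/O yield, promote→Q0. Q0=[P1,P3] Q1=[P2] Q2=[]
t=8-10: P1@Q0 runs 2, rem=10, I/O yield, promote→Q0. Q0=[P3,P1] Q1=[P2] Q2=[]
t=10-12: P3@Q0 runs 2, rem=0, completes. Q0=[P1] Q1=[P2] Q2=[]
t=12-14: P1@Q0 runs 2, rem=8, I/O yield, promote→Q0. Q0=[P1] Q1=[P2] Q2=[]
t=14-16: P1@Q0 runs 2, rem=6, I/O yield, promote→Q0. Q0=[P1] Q1=[P2] Q2=[]
t=16-18: P1@Q0 runs 2, rem=4, I/O yield, promote→Q0. Q0=[P1] Q1=[P2] Q2=[]
t=18-20: P1@Q0 runs 2, rem=2, I/O yield, promote→Q0. Q0=[P1] Q1=[P2] Q2=[]
t=20-22: P1@Q0 runs 2, rem=0, completes. Q0=[] Q1=[P2] Q2=[]
t=22-26: P2@Q1 runs 4, rem=0, completes. Q0=[] Q1=[] Q2=[]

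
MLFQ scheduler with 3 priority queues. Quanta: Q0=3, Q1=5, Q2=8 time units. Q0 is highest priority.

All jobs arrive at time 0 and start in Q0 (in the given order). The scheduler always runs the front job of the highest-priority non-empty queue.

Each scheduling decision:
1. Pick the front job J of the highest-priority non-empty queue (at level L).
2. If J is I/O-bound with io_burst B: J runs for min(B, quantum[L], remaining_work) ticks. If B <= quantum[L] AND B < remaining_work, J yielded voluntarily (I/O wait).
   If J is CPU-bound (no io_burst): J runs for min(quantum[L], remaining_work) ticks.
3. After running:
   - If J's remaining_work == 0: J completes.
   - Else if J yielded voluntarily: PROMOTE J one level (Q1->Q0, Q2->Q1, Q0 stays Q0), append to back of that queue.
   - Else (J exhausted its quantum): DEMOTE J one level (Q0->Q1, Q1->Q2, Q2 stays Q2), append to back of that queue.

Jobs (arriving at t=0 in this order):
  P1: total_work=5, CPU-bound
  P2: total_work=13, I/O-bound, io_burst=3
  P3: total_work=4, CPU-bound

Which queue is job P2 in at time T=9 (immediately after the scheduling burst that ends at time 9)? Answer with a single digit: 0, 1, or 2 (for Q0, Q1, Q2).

t=0-3: P1@Q0 runs 3, rem=2, quantum used, demote→Q1. Q0=[P2,P3] Q1=[P1] Q2=[]
t=3-6: P2@Q0 runs 3, rem=10, I/O yield, promote→Q0. Q0=[P3,P2] Q1=[P1] Q2=[]
t=6-9: P3@Q0 runs 3, rem=1, quantum used, demote→Q1. Q0=[P2] Q1=[P1,P3] Q2=[]
t=9-12: P2@Q0 runs 3, rem=7, I/O yield, promote→Q0. Q0=[P2] Q1=[P1,P3] Q2=[]
t=12-15: P2@Q0 runs 3, rem=4, I/O yield, promote→Q0. Q0=[P2] Q1=[P1,P3] Q2=[]
t=15-18: P2@Q0 runs 3, rem=1, I/O yield, promote→Q0. Q0=[P2] Q1=[P1,P3] Q2=[]
t=18-19: P2@Q0 runs 1, rem=0, completes. Q0=[] Q1=[P1,P3] Q2=[]
t=19-21: P1@Q1 runs 2, rem=0, completes. Q0=[] Q1=[P3] Q2=[]
t=21-22: P3@Q1 runs 1, rem=0, completes. Q0=[] Q1=[] Q2=[]

Answer: 0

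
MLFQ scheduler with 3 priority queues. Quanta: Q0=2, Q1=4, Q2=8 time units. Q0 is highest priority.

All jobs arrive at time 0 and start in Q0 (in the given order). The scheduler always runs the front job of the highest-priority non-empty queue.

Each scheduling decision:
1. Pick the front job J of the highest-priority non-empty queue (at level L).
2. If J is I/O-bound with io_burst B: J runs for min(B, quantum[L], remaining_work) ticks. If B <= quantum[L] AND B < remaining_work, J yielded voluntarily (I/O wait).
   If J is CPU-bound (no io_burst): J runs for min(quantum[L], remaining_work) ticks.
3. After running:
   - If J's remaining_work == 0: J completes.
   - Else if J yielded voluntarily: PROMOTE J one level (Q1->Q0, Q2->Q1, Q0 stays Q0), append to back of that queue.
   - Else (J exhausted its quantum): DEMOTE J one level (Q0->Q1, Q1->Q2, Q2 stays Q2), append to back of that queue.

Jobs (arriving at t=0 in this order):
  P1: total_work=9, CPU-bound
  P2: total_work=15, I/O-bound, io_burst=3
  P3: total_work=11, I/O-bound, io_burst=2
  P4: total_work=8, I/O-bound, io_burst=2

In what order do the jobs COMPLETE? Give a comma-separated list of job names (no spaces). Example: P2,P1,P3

Answer: P4,P3,P2,P1

Derivation:
t=0-2: P1@Q0 runs 2, rem=7, quantum used, demote→Q1. Q0=[P2,P3,P4] Q1=[P1] Q2=[]
t=2-4: P2@Q0 runs 2, rem=13, quantum used, demote→Q1. Q0=[P3,P4] Q1=[P1,P2] Q2=[]
t=4-6: P3@Q0 runs 2, rem=9, I/O yield, promote→Q0. Q0=[P4,P3] Q1=[P1,P2] Q2=[]
t=6-8: P4@Q0 runs 2, rem=6, I/O yield, promote→Q0. Q0=[P3,P4] Q1=[P1,P2] Q2=[]
t=8-10: P3@Q0 runs 2, rem=7, I/O yield, promote→Q0. Q0=[P4,P3] Q1=[P1,P2] Q2=[]
t=10-12: P4@Q0 runs 2, rem=4, I/O yield, promote→Q0. Q0=[P3,P4] Q1=[P1,P2] Q2=[]
t=12-14: P3@Q0 runs 2, rem=5, I/O yield, promote→Q0. Q0=[P4,P3] Q1=[P1,P2] Q2=[]
t=14-16: P4@Q0 runs 2, rem=2, I/O yield, promote→Q0. Q0=[P3,P4] Q1=[P1,P2] Q2=[]
t=16-18: P3@Q0 runs 2, rem=3, I/O yield, promote→Q0. Q0=[P4,P3] Q1=[P1,P2] Q2=[]
t=18-20: P4@Q0 runs 2, rem=0, completes. Q0=[P3] Q1=[P1,P2] Q2=[]
t=20-22: P3@Q0 runs 2, rem=1, I/O yield, promote→Q0. Q0=[P3] Q1=[P1,P2] Q2=[]
t=22-23: P3@Q0 runs 1, rem=0, completes. Q0=[] Q1=[P1,P2] Q2=[]
t=23-27: P1@Q1 runs 4, rem=3, quantum used, demote→Q2. Q0=[] Q1=[P2] Q2=[P1]
t=27-30: P2@Q1 runs 3, rem=10, I/O yield, promote→Q0. Q0=[P2] Q1=[] Q2=[P1]
t=30-32: P2@Q0 runs 2, rem=8, quantum used, demote→Q1. Q0=[] Q1=[P2] Q2=[P1]
t=32-35: P2@Q1 runs 3, rem=5, I/O yield, promote→Q0. Q0=[P2] Q1=[] Q2=[P1]
t=35-37: P2@Q0 runs 2, rem=3, quantum used, demote→Q1. Q0=[] Q1=[P2] Q2=[P1]
t=37-40: P2@Q1 runs 3, rem=0, completes. Q0=[] Q1=[] Q2=[P1]
t=40-43: P1@Q2 runs 3, rem=0, completes. Q0=[] Q1=[] Q2=[]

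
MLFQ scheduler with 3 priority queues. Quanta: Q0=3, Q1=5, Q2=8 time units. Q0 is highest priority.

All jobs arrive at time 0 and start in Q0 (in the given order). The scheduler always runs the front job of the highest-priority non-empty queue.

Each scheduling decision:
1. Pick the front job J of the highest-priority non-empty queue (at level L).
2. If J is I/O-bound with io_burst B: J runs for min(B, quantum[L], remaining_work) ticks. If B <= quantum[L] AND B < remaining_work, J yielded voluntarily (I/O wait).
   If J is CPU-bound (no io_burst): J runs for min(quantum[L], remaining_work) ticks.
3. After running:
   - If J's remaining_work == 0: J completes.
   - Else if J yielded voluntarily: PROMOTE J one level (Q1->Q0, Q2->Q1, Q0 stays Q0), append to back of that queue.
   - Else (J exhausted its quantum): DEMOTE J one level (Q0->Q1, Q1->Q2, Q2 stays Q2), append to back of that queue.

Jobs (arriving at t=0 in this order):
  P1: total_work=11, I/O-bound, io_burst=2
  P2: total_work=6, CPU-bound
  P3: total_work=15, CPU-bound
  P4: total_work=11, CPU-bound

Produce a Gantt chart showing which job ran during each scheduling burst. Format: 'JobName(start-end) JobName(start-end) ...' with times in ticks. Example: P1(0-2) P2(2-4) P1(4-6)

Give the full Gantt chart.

Answer: P1(0-2) P2(2-5) P3(5-8) P4(8-11) P1(11-13) P1(13-15) P1(15-17) P1(17-19) P1(19-20) P2(20-23) P3(23-28) P4(28-33) P3(33-40) P4(40-43)

Derivation:
t=0-2: P1@Q0 runs 2, rem=9, I/O yield, promote→Q0. Q0=[P2,P3,P4,P1] Q1=[] Q2=[]
t=2-5: P2@Q0 runs 3, rem=3, quantum used, demote→Q1. Q0=[P3,P4,P1] Q1=[P2] Q2=[]
t=5-8: P3@Q0 runs 3, rem=12, quantum used, demote→Q1. Q0=[P4,P1] Q1=[P2,P3] Q2=[]
t=8-11: P4@Q0 runs 3, rem=8, quantum used, demote→Q1. Q0=[P1] Q1=[P2,P3,P4] Q2=[]
t=11-13: P1@Q0 runs 2, rem=7, I/O yield, promote→Q0. Q0=[P1] Q1=[P2,P3,P4] Q2=[]
t=13-15: P1@Q0 runs 2, rem=5, I/O yield, promote→Q0. Q0=[P1] Q1=[P2,P3,P4] Q2=[]
t=15-17: P1@Q0 runs 2, rem=3, I/O yield, promote→Q0. Q0=[P1] Q1=[P2,P3,P4] Q2=[]
t=17-19: P1@Q0 runs 2, rem=1, I/O yield, promote→Q0. Q0=[P1] Q1=[P2,P3,P4] Q2=[]
t=19-20: P1@Q0 runs 1, rem=0, completes. Q0=[] Q1=[P2,P3,P4] Q2=[]
t=20-23: P2@Q1 runs 3, rem=0, completes. Q0=[] Q1=[P3,P4] Q2=[]
t=23-28: P3@Q1 runs 5, rem=7, quantum used, demote→Q2. Q0=[] Q1=[P4] Q2=[P3]
t=28-33: P4@Q1 runs 5, rem=3, quantum used, demote→Q2. Q0=[] Q1=[] Q2=[P3,P4]
t=33-40: P3@Q2 runs 7, rem=0, completes. Q0=[] Q1=[] Q2=[P4]
t=40-43: P4@Q2 runs 3, rem=0, completes. Q0=[] Q1=[] Q2=[]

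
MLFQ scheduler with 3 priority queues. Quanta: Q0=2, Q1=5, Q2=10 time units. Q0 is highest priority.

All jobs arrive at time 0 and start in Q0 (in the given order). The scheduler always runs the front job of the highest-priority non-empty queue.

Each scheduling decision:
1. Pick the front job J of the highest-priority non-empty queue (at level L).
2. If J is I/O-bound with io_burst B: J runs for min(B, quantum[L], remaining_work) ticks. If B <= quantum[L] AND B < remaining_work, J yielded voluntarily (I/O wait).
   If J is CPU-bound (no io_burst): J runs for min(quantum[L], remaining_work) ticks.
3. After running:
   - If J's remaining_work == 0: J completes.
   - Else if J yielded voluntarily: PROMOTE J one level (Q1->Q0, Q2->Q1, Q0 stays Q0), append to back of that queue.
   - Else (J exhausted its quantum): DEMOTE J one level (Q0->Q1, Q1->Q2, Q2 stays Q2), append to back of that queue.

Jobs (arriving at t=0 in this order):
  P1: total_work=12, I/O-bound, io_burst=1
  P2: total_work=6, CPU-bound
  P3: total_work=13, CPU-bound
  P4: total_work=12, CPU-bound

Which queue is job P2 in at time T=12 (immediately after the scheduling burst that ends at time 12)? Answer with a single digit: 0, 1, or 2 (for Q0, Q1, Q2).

t=0-1: P1@Q0 runs 1, rem=11, I/O yield, promote→Q0. Q0=[P2,P3,P4,P1] Q1=[] Q2=[]
t=1-3: P2@Q0 runs 2, rem=4, quantum used, demote→Q1. Q0=[P3,P4,P1] Q1=[P2] Q2=[]
t=3-5: P3@Q0 runs 2, rem=11, quantum used, demote→Q1. Q0=[P4,P1] Q1=[P2,P3] Q2=[]
t=5-7: P4@Q0 runs 2, rem=10, quantum used, demote→Q1. Q0=[P1] Q1=[P2,P3,P4] Q2=[]
t=7-8: P1@Q0 runs 1, rem=10, I/O yield, promote→Q0. Q0=[P1] Q1=[P2,P3,P4] Q2=[]
t=8-9: P1@Q0 runs 1, rem=9, I/O yield, promote→Q0. Q0=[P1] Q1=[P2,P3,P4] Q2=[]
t=9-10: P1@Q0 runs 1, rem=8, I/O yield, promote→Q0. Q0=[P1] Q1=[P2,P3,P4] Q2=[]
t=10-11: P1@Q0 runs 1, rem=7, I/O yield, promote→Q0. Q0=[P1] Q1=[P2,P3,P4] Q2=[]
t=11-12: P1@Q0 runs 1, rem=6, I/O yield, promote→Q0. Q0=[P1] Q1=[P2,P3,P4] Q2=[]
t=12-13: P1@Q0 runs 1, rem=5, I/O yield, promote→Q0. Q0=[P1] Q1=[P2,P3,P4] Q2=[]
t=13-14: P1@Q0 runs 1, rem=4, I/O yield, promote→Q0. Q0=[P1] Q1=[P2,P3,P4] Q2=[]
t=14-15: P1@Q0 runs 1, rem=3, I/O yield, promote→Q0. Q0=[P1] Q1=[P2,P3,P4] Q2=[]
t=15-16: P1@Q0 runs 1, rem=2, I/O yield, promote→Q0. Q0=[P1] Q1=[P2,P3,P4] Q2=[]
t=16-17: P1@Q0 runs 1, rem=1, I/O yield, promote→Q0. Q0=[P1] Q1=[P2,P3,P4] Q2=[]
t=17-18: P1@Q0 runs 1, rem=0, completes. Q0=[] Q1=[P2,P3,P4] Q2=[]
t=18-22: P2@Q1 runs 4, rem=0, completes. Q0=[] Q1=[P3,P4] Q2=[]
t=22-27: P3@Q1 runs 5, rem=6, quantum used, demote→Q2. Q0=[] Q1=[P4] Q2=[P3]
t=27-32: P4@Q1 runs 5, rem=5, quantum used, demote→Q2. Q0=[] Q1=[] Q2=[P3,P4]
t=32-38: P3@Q2 runs 6, rem=0, completes. Q0=[] Q1=[] Q2=[P4]
t=38-43: P4@Q2 runs 5, rem=0, completes. Q0=[] Q1=[] Q2=[]

Answer: 1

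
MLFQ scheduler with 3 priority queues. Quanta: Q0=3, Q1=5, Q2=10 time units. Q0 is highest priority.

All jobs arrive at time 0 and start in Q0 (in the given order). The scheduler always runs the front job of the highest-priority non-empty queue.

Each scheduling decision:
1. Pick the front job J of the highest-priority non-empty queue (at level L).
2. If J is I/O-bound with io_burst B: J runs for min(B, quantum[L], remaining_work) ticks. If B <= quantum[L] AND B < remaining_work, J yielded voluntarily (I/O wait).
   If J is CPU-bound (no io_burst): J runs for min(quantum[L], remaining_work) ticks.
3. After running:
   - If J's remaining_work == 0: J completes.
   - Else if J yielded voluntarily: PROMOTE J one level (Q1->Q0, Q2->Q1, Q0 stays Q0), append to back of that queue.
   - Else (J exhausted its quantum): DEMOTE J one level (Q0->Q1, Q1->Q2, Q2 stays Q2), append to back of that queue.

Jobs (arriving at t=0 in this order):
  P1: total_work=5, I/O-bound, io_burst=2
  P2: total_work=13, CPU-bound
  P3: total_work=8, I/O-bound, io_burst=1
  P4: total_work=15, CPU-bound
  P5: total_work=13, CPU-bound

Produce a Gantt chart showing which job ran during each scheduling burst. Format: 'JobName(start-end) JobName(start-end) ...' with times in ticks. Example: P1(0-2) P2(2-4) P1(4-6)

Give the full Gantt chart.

t=0-2: P1@Q0 runs 2, rem=3, I/O yield, promote→Q0. Q0=[P2,P3,P4,P5,P1] Q1=[] Q2=[]
t=2-5: P2@Q0 runs 3, rem=10, quantum used, demote→Q1. Q0=[P3,P4,P5,P1] Q1=[P2] Q2=[]
t=5-6: P3@Q0 runs 1, rem=7, I/O yield, promote→Q0. Q0=[P4,P5,P1,P3] Q1=[P2] Q2=[]
t=6-9: P4@Q0 runs 3, rem=12, quantum used, demote→Q1. Q0=[P5,P1,P3] Q1=[P2,P4] Q2=[]
t=9-12: P5@Q0 runs 3, rem=10, quantum used, demote→Q1. Q0=[P1,P3] Q1=[P2,P4,P5] Q2=[]
t=12-14: P1@Q0 runs 2, rem=1, I/O yield, promote→Q0. Q0=[P3,P1] Q1=[P2,P4,P5] Q2=[]
t=14-15: P3@Q0 runs 1, rem=6, I/O yield, promote→Q0. Q0=[P1,P3] Q1=[P2,P4,P5] Q2=[]
t=15-16: P1@Q0 runs 1, rem=0, completes. Q0=[P3] Q1=[P2,P4,P5] Q2=[]
t=16-17: P3@Q0 runs 1, rem=5, I/O yield, promote→Q0. Q0=[P3] Q1=[P2,P4,P5] Q2=[]
t=17-18: P3@Q0 runs 1, rem=4, I/O yield, promote→Q0. Q0=[P3] Q1=[P2,P4,P5] Q2=[]
t=18-19: P3@Q0 runs 1, rem=3, I/O yield, promote→Q0. Q0=[P3] Q1=[P2,P4,P5] Q2=[]
t=19-20: P3@Q0 runs 1, rem=2, I/O yield, promote→Q0. Q0=[P3] Q1=[P2,P4,P5] Q2=[]
t=20-21: P3@Q0 runs 1, rem=1, I/O yield, promote→Q0. Q0=[P3] Q1=[P2,P4,P5] Q2=[]
t=21-22: P3@Q0 runs 1, rem=0, completes. Q0=[] Q1=[P2,P4,P5] Q2=[]
t=22-27: P2@Q1 runs 5, rem=5, quantum used, demote→Q2. Q0=[] Q1=[P4,P5] Q2=[P2]
t=27-32: P4@Q1 runs 5, rem=7, quantum used, demote→Q2. Q0=[] Q1=[P5] Q2=[P2,P4]
t=32-37: P5@Q1 runs 5, rem=5, quantum used, demote→Q2. Q0=[] Q1=[] Q2=[P2,P4,P5]
t=37-42: P2@Q2 runs 5, rem=0, completes. Q0=[] Q1=[] Q2=[P4,P5]
t=42-49: P4@Q2 runs 7, rem=0, completes. Q0=[] Q1=[] Q2=[P5]
t=49-54: P5@Q2 runs 5, rem=0, completes. Q0=[] Q1=[] Q2=[]

Answer: P1(0-2) P2(2-5) P3(5-6) P4(6-9) P5(9-12) P1(12-14) P3(14-15) P1(15-16) P3(16-17) P3(17-18) P3(18-19) P3(19-20) P3(20-21) P3(21-22) P2(22-27) P4(27-32) P5(32-37) P2(37-42) P4(42-49) P5(49-54)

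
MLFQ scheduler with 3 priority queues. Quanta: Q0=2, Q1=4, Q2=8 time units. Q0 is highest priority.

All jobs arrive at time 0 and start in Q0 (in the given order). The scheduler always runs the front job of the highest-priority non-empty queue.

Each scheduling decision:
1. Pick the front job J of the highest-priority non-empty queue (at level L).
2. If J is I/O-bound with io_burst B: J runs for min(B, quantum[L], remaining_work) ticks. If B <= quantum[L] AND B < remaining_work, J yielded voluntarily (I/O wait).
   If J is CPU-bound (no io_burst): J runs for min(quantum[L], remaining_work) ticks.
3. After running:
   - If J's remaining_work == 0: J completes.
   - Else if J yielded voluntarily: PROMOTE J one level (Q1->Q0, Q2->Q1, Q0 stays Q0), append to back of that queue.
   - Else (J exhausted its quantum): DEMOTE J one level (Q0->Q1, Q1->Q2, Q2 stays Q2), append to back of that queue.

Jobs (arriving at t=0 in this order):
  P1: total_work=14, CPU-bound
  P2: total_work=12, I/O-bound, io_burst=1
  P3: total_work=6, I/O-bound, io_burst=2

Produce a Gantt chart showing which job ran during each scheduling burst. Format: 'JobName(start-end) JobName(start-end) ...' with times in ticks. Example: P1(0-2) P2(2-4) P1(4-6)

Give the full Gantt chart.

Answer: P1(0-2) P2(2-3) P3(3-5) P2(5-6) P3(6-8) P2(8-9) P3(9-11) P2(11-12) P2(12-13) P2(13-14) P2(14-15) P2(15-16) P2(16-17) P2(17-18) P2(18-19) P2(19-20) P1(20-24) P1(24-32)

Derivation:
t=0-2: P1@Q0 runs 2, rem=12, quantum used, demote→Q1. Q0=[P2,P3] Q1=[P1] Q2=[]
t=2-3: P2@Q0 runs 1, rem=11, I/O yield, promote→Q0. Q0=[P3,P2] Q1=[P1] Q2=[]
t=3-5: P3@Q0 runs 2, rem=4, I/O yield, promote→Q0. Q0=[P2,P3] Q1=[P1] Q2=[]
t=5-6: P2@Q0 runs 1, rem=10, I/O yield, promote→Q0. Q0=[P3,P2] Q1=[P1] Q2=[]
t=6-8: P3@Q0 runs 2, rem=2, I/O yield, promote→Q0. Q0=[P2,P3] Q1=[P1] Q2=[]
t=8-9: P2@Q0 runs 1, rem=9, I/O yield, promote→Q0. Q0=[P3,P2] Q1=[P1] Q2=[]
t=9-11: P3@Q0 runs 2, rem=0, completes. Q0=[P2] Q1=[P1] Q2=[]
t=11-12: P2@Q0 runs 1, rem=8, I/O yield, promote→Q0. Q0=[P2] Q1=[P1] Q2=[]
t=12-13: P2@Q0 runs 1, rem=7, I/O yield, promote→Q0. Q0=[P2] Q1=[P1] Q2=[]
t=13-14: P2@Q0 runs 1, rem=6, I/O yield, promote→Q0. Q0=[P2] Q1=[P1] Q2=[]
t=14-15: P2@Q0 runs 1, rem=5, I/O yield, promote→Q0. Q0=[P2] Q1=[P1] Q2=[]
t=15-16: P2@Q0 runs 1, rem=4, I/O yield, promote→Q0. Q0=[P2] Q1=[P1] Q2=[]
t=16-17: P2@Q0 runs 1, rem=3, I/O yield, promote→Q0. Q0=[P2] Q1=[P1] Q2=[]
t=17-18: P2@Q0 runs 1, rem=2, I/O yield, promote→Q0. Q0=[P2] Q1=[P1] Q2=[]
t=18-19: P2@Q0 runs 1, rem=1, I/O yield, promote→Q0. Q0=[P2] Q1=[P1] Q2=[]
t=19-20: P2@Q0 runs 1, rem=0, completes. Q0=[] Q1=[P1] Q2=[]
t=20-24: P1@Q1 runs 4, rem=8, quantum used, demote→Q2. Q0=[] Q1=[] Q2=[P1]
t=24-32: P1@Q2 runs 8, rem=0, completes. Q0=[] Q1=[] Q2=[]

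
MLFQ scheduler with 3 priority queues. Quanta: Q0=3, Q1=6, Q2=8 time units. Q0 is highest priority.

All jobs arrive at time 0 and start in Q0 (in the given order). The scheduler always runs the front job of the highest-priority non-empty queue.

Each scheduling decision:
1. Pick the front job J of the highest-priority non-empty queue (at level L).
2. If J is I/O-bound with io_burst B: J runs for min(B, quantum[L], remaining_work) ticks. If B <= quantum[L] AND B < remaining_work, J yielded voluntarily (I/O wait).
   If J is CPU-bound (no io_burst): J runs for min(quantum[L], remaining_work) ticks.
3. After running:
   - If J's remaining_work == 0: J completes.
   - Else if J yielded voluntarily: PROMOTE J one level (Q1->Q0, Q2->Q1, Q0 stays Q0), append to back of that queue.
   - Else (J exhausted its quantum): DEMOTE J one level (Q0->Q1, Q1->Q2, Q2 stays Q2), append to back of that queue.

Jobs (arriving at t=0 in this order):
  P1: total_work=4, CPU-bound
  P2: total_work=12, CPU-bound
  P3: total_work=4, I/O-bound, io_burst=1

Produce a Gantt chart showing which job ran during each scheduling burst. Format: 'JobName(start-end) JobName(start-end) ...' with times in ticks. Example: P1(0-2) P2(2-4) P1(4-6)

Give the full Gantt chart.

t=0-3: P1@Q0 runs 3, rem=1, quantum used, demote→Q1. Q0=[P2,P3] Q1=[P1] Q2=[]
t=3-6: P2@Q0 runs 3, rem=9, quantum used, demote→Q1. Q0=[P3] Q1=[P1,P2] Q2=[]
t=6-7: P3@Q0 runs 1, rem=3, I/O yield, promote→Q0. Q0=[P3] Q1=[P1,P2] Q2=[]
t=7-8: P3@Q0 runs 1, rem=2, I/O yield, promote→Q0. Q0=[P3] Q1=[P1,P2] Q2=[]
t=8-9: P3@Q0 runs 1, rem=1, I/O yield, promote→Q0. Q0=[P3] Q1=[P1,P2] Q2=[]
t=9-10: P3@Q0 runs 1, rem=0, completes. Q0=[] Q1=[P1,P2] Q2=[]
t=10-11: P1@Q1 runs 1, rem=0, completes. Q0=[] Q1=[P2] Q2=[]
t=11-17: P2@Q1 runs 6, rem=3, quantum used, demote→Q2. Q0=[] Q1=[] Q2=[P2]
t=17-20: P2@Q2 runs 3, rem=0, completes. Q0=[] Q1=[] Q2=[]

Answer: P1(0-3) P2(3-6) P3(6-7) P3(7-8) P3(8-9) P3(9-10) P1(10-11) P2(11-17) P2(17-20)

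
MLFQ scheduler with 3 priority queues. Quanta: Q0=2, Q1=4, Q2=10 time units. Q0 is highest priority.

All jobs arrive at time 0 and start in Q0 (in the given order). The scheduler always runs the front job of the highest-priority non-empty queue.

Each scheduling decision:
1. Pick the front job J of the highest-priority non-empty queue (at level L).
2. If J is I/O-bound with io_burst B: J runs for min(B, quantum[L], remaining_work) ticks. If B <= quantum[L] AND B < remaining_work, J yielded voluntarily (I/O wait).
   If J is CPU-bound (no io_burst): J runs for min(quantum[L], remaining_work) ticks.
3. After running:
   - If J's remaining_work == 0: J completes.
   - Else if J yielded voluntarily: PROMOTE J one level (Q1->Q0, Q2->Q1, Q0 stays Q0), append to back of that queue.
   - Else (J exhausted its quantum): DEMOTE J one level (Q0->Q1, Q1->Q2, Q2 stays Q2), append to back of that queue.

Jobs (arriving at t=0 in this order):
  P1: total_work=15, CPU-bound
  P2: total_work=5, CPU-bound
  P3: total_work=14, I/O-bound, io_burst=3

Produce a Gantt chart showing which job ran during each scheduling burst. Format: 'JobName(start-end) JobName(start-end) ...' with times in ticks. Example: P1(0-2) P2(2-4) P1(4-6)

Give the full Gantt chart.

t=0-2: P1@Q0 runs 2, rem=13, quantum used, demote→Q1. Q0=[P2,P3] Q1=[P1] Q2=[]
t=2-4: P2@Q0 runs 2, rem=3, quantum used, demote→Q1. Q0=[P3] Q1=[P1,P2] Q2=[]
t=4-6: P3@Q0 runs 2, rem=12, quantum used, demote→Q1. Q0=[] Q1=[P1,P2,P3] Q2=[]
t=6-10: P1@Q1 runs 4, rem=9, quantum used, demote→Q2. Q0=[] Q1=[P2,P3] Q2=[P1]
t=10-13: P2@Q1 runs 3, rem=0, completes. Q0=[] Q1=[P3] Q2=[P1]
t=13-16: P3@Q1 runs 3, rem=9, I/O yield, promote→Q0. Q0=[P3] Q1=[] Q2=[P1]
t=16-18: P3@Q0 runs 2, rem=7, quantum used, demote→Q1. Q0=[] Q1=[P3] Q2=[P1]
t=18-21: P3@Q1 runs 3, rem=4, I/O yield, promote→Q0. Q0=[P3] Q1=[] Q2=[P1]
t=21-23: P3@Q0 runs 2, rem=2, quantum used, demote→Q1. Q0=[] Q1=[P3] Q2=[P1]
t=23-25: P3@Q1 runs 2, rem=0, completes. Q0=[] Q1=[] Q2=[P1]
t=25-34: P1@Q2 runs 9, rem=0, completes. Q0=[] Q1=[] Q2=[]

Answer: P1(0-2) P2(2-4) P3(4-6) P1(6-10) P2(10-13) P3(13-16) P3(16-18) P3(18-21) P3(21-23) P3(23-25) P1(25-34)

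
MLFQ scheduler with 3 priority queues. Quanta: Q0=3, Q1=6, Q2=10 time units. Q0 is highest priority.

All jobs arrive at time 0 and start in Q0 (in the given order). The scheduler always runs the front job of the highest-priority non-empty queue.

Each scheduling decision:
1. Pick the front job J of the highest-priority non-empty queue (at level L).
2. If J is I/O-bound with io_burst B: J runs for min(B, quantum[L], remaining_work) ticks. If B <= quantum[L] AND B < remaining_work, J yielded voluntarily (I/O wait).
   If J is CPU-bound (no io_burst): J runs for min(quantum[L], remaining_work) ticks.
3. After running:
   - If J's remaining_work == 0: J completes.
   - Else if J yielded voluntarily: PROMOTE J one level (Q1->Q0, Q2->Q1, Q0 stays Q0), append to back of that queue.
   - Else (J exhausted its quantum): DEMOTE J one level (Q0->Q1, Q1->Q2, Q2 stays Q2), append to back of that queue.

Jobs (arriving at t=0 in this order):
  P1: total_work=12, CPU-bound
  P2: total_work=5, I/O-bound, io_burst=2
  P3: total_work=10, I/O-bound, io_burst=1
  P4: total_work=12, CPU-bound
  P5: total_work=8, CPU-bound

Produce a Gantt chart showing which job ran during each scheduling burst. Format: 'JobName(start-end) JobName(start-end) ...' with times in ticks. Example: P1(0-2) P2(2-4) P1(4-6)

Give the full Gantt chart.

Answer: P1(0-3) P2(3-5) P3(5-6) P4(6-9) P5(9-12) P2(12-14) P3(14-15) P2(15-16) P3(16-17) P3(17-18) P3(18-19) P3(19-20) P3(20-21) P3(21-22) P3(22-23) P3(23-24) P1(24-30) P4(30-36) P5(36-41) P1(41-44) P4(44-47)

Derivation:
t=0-3: P1@Q0 runs 3, rem=9, quantum used, demote→Q1. Q0=[P2,P3,P4,P5] Q1=[P1] Q2=[]
t=3-5: P2@Q0 runs 2, rem=3, I/O yield, promote→Q0. Q0=[P3,P4,P5,P2] Q1=[P1] Q2=[]
t=5-6: P3@Q0 runs 1, rem=9, I/O yield, promote→Q0. Q0=[P4,P5,P2,P3] Q1=[P1] Q2=[]
t=6-9: P4@Q0 runs 3, rem=9, quantum used, demote→Q1. Q0=[P5,P2,P3] Q1=[P1,P4] Q2=[]
t=9-12: P5@Q0 runs 3, rem=5, quantum used, demote→Q1. Q0=[P2,P3] Q1=[P1,P4,P5] Q2=[]
t=12-14: P2@Q0 runs 2, rem=1, I/O yield, promote→Q0. Q0=[P3,P2] Q1=[P1,P4,P5] Q2=[]
t=14-15: P3@Q0 runs 1, rem=8, I/O yield, promote→Q0. Q0=[P2,P3] Q1=[P1,P4,P5] Q2=[]
t=15-16: P2@Q0 runs 1, rem=0, completes. Q0=[P3] Q1=[P1,P4,P5] Q2=[]
t=16-17: P3@Q0 runs 1, rem=7, I/O yield, promote→Q0. Q0=[P3] Q1=[P1,P4,P5] Q2=[]
t=17-18: P3@Q0 runs 1, rem=6, I/O yield, promote→Q0. Q0=[P3] Q1=[P1,P4,P5] Q2=[]
t=18-19: P3@Q0 runs 1, rem=5, I/O yield, promote→Q0. Q0=[P3] Q1=[P1,P4,P5] Q2=[]
t=19-20: P3@Q0 runs 1, rem=4, I/O yield, promote→Q0. Q0=[P3] Q1=[P1,P4,P5] Q2=[]
t=20-21: P3@Q0 runs 1, rem=3, I/O yield, promote→Q0. Q0=[P3] Q1=[P1,P4,P5] Q2=[]
t=21-22: P3@Q0 runs 1, rem=2, I/O yield, promote→Q0. Q0=[P3] Q1=[P1,P4,P5] Q2=[]
t=22-23: P3@Q0 runs 1, rem=1, I/O yield, promote→Q0. Q0=[P3] Q1=[P1,P4,P5] Q2=[]
t=23-24: P3@Q0 runs 1, rem=0, completes. Q0=[] Q1=[P1,P4,P5] Q2=[]
t=24-30: P1@Q1 runs 6, rem=3, quantum used, demote→Q2. Q0=[] Q1=[P4,P5] Q2=[P1]
t=30-36: P4@Q1 runs 6, rem=3, quantum used, demote→Q2. Q0=[] Q1=[P5] Q2=[P1,P4]
t=36-41: P5@Q1 runs 5, rem=0, completes. Q0=[] Q1=[] Q2=[P1,P4]
t=41-44: P1@Q2 runs 3, rem=0, completes. Q0=[] Q1=[] Q2=[P4]
t=44-47: P4@Q2 runs 3, rem=0, completes. Q0=[] Q1=[] Q2=[]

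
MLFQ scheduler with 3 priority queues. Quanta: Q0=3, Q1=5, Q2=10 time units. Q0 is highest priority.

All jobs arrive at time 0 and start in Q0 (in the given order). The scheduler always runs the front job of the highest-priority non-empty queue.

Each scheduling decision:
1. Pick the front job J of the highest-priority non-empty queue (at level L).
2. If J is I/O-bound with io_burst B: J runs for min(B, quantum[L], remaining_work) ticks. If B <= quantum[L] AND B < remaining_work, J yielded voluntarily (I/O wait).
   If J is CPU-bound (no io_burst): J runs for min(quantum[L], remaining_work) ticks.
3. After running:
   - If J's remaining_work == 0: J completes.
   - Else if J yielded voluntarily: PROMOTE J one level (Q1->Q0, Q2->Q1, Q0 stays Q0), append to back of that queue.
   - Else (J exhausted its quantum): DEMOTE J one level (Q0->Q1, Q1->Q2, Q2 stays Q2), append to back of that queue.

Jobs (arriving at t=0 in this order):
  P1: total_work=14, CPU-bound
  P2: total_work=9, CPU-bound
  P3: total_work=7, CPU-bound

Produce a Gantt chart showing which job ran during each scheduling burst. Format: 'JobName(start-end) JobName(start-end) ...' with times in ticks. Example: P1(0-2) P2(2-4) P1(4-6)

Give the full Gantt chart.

Answer: P1(0-3) P2(3-6) P3(6-9) P1(9-14) P2(14-19) P3(19-23) P1(23-29) P2(29-30)

Derivation:
t=0-3: P1@Q0 runs 3, rem=11, quantum used, demote→Q1. Q0=[P2,P3] Q1=[P1] Q2=[]
t=3-6: P2@Q0 runs 3, rem=6, quantum used, demote→Q1. Q0=[P3] Q1=[P1,P2] Q2=[]
t=6-9: P3@Q0 runs 3, rem=4, quantum used, demote→Q1. Q0=[] Q1=[P1,P2,P3] Q2=[]
t=9-14: P1@Q1 runs 5, rem=6, quantum used, demote→Q2. Q0=[] Q1=[P2,P3] Q2=[P1]
t=14-19: P2@Q1 runs 5, rem=1, quantum used, demote→Q2. Q0=[] Q1=[P3] Q2=[P1,P2]
t=19-23: P3@Q1 runs 4, rem=0, completes. Q0=[] Q1=[] Q2=[P1,P2]
t=23-29: P1@Q2 runs 6, rem=0, completes. Q0=[] Q1=[] Q2=[P2]
t=29-30: P2@Q2 runs 1, rem=0, completes. Q0=[] Q1=[] Q2=[]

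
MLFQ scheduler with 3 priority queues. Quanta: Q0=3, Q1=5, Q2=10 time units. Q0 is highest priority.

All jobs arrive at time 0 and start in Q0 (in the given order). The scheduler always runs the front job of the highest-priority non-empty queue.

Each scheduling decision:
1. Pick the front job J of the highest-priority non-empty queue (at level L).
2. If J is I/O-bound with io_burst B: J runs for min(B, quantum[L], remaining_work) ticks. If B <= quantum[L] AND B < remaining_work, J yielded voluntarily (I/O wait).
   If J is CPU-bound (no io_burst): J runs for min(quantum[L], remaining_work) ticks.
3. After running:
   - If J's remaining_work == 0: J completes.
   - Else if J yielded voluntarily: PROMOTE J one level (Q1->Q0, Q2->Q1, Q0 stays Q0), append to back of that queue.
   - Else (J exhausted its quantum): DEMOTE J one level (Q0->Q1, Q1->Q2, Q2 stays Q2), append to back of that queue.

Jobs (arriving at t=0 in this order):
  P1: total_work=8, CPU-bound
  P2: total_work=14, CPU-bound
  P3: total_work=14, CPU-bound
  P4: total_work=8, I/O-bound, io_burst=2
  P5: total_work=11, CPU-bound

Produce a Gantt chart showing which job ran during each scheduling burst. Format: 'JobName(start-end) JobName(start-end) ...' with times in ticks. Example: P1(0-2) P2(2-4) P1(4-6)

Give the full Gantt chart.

t=0-3: P1@Q0 runs 3, rem=5, quantum used, demote→Q1. Q0=[P2,P3,P4,P5] Q1=[P1] Q2=[]
t=3-6: P2@Q0 runs 3, rem=11, quantum used, demote→Q1. Q0=[P3,P4,P5] Q1=[P1,P2] Q2=[]
t=6-9: P3@Q0 runs 3, rem=11, quantum used, demote→Q1. Q0=[P4,P5] Q1=[P1,P2,P3] Q2=[]
t=9-11: P4@Q0 runs 2, rem=6, I/O yield, promote→Q0. Q0=[P5,P4] Q1=[P1,P2,P3] Q2=[]
t=11-14: P5@Q0 runs 3, rem=8, quantum used, demote→Q1. Q0=[P4] Q1=[P1,P2,P3,P5] Q2=[]
t=14-16: P4@Q0 runs 2, rem=4, I/O yield, promote→Q0. Q0=[P4] Q1=[P1,P2,P3,P5] Q2=[]
t=16-18: P4@Q0 runs 2, rem=2, I/O yield, promote→Q0. Q0=[P4] Q1=[P1,P2,P3,P5] Q2=[]
t=18-20: P4@Q0 runs 2, rem=0, completes. Q0=[] Q1=[P1,P2,P3,P5] Q2=[]
t=20-25: P1@Q1 runs 5, rem=0, completes. Q0=[] Q1=[P2,P3,P5] Q2=[]
t=25-30: P2@Q1 runs 5, rem=6, quantum used, demote→Q2. Q0=[] Q1=[P3,P5] Q2=[P2]
t=30-35: P3@Q1 runs 5, rem=6, quantum used, demote→Q2. Q0=[] Q1=[P5] Q2=[P2,P3]
t=35-40: P5@Q1 runs 5, rem=3, quantum used, demote→Q2. Q0=[] Q1=[] Q2=[P2,P3,P5]
t=40-46: P2@Q2 runs 6, rem=0, completes. Q0=[] Q1=[] Q2=[P3,P5]
t=46-52: P3@Q2 runs 6, rem=0, completes. Q0=[] Q1=[] Q2=[P5]
t=52-55: P5@Q2 runs 3, rem=0, completes. Q0=[] Q1=[] Q2=[]

Answer: P1(0-3) P2(3-6) P3(6-9) P4(9-11) P5(11-14) P4(14-16) P4(16-18) P4(18-20) P1(20-25) P2(25-30) P3(30-35) P5(35-40) P2(40-46) P3(46-52) P5(52-55)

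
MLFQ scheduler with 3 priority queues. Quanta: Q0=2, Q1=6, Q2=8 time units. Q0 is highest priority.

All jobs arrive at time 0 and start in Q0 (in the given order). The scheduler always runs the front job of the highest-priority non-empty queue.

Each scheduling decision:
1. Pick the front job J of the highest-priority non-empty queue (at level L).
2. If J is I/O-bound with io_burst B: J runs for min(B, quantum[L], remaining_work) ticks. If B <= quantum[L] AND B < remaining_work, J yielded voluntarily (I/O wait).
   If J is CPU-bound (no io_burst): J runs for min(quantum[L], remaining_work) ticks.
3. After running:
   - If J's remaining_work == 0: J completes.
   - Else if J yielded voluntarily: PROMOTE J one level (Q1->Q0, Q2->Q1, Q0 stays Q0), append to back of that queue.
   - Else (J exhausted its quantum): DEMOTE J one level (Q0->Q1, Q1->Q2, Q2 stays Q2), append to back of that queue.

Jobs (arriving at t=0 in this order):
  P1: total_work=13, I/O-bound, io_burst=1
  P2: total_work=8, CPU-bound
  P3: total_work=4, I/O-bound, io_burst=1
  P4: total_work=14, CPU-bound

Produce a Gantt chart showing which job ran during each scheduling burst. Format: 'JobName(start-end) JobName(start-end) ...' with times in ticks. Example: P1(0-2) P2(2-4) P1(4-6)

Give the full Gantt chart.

t=0-1: P1@Q0 runs 1, rem=12, I/O yield, promote→Q0. Q0=[P2,P3,P4,P1] Q1=[] Q2=[]
t=1-3: P2@Q0 runs 2, rem=6, quantum used, demote→Q1. Q0=[P3,P4,P1] Q1=[P2] Q2=[]
t=3-4: P3@Q0 runs 1, rem=3, I/O yield, promote→Q0. Q0=[P4,P1,P3] Q1=[P2] Q2=[]
t=4-6: P4@Q0 runs 2, rem=12, quantum used, demote→Q1. Q0=[P1,P3] Q1=[P2,P4] Q2=[]
t=6-7: P1@Q0 runs 1, rem=11, I/O yield, promote→Q0. Q0=[P3,P1] Q1=[P2,P4] Q2=[]
t=7-8: P3@Q0 runs 1, rem=2, I/O yield, promote→Q0. Q0=[P1,P3] Q1=[P2,P4] Q2=[]
t=8-9: P1@Q0 runs 1, rem=10, I/O yield, promote→Q0. Q0=[P3,P1] Q1=[P2,P4] Q2=[]
t=9-10: P3@Q0 runs 1, rem=1, I/O yield, promote→Q0. Q0=[P1,P3] Q1=[P2,P4] Q2=[]
t=10-11: P1@Q0 runs 1, rem=9, I/O yield, promote→Q0. Q0=[P3,P1] Q1=[P2,P4] Q2=[]
t=11-12: P3@Q0 runs 1, rem=0, completes. Q0=[P1] Q1=[P2,P4] Q2=[]
t=12-13: P1@Q0 runs 1, rem=8, I/O yield, promote→Q0. Q0=[P1] Q1=[P2,P4] Q2=[]
t=13-14: P1@Q0 runs 1, rem=7, I/O yield, promote→Q0. Q0=[P1] Q1=[P2,P4] Q2=[]
t=14-15: P1@Q0 runs 1, rem=6, I/O yield, promote→Q0. Q0=[P1] Q1=[P2,P4] Q2=[]
t=15-16: P1@Q0 runs 1, rem=5, I/O yield, promote→Q0. Q0=[P1] Q1=[P2,P4] Q2=[]
t=16-17: P1@Q0 runs 1, rem=4, I/O yield, promote→Q0. Q0=[P1] Q1=[P2,P4] Q2=[]
t=17-18: P1@Q0 runs 1, rem=3, I/O yield, promote→Q0. Q0=[P1] Q1=[P2,P4] Q2=[]
t=18-19: P1@Q0 runs 1, rem=2, I/O yield, promote→Q0. Q0=[P1] Q1=[P2,P4] Q2=[]
t=19-20: P1@Q0 runs 1, rem=1, I/O yield, promote→Q0. Q0=[P1] Q1=[P2,P4] Q2=[]
t=20-21: P1@Q0 runs 1, rem=0, completes. Q0=[] Q1=[P2,P4] Q2=[]
t=21-27: P2@Q1 runs 6, rem=0, completes. Q0=[] Q1=[P4] Q2=[]
t=27-33: P4@Q1 runs 6, rem=6, quantum used, demote→Q2. Q0=[] Q1=[] Q2=[P4]
t=33-39: P4@Q2 runs 6, rem=0, completes. Q0=[] Q1=[] Q2=[]

Answer: P1(0-1) P2(1-3) P3(3-4) P4(4-6) P1(6-7) P3(7-8) P1(8-9) P3(9-10) P1(10-11) P3(11-12) P1(12-13) P1(13-14) P1(14-15) P1(15-16) P1(16-17) P1(17-18) P1(18-19) P1(19-20) P1(20-21) P2(21-27) P4(27-33) P4(33-39)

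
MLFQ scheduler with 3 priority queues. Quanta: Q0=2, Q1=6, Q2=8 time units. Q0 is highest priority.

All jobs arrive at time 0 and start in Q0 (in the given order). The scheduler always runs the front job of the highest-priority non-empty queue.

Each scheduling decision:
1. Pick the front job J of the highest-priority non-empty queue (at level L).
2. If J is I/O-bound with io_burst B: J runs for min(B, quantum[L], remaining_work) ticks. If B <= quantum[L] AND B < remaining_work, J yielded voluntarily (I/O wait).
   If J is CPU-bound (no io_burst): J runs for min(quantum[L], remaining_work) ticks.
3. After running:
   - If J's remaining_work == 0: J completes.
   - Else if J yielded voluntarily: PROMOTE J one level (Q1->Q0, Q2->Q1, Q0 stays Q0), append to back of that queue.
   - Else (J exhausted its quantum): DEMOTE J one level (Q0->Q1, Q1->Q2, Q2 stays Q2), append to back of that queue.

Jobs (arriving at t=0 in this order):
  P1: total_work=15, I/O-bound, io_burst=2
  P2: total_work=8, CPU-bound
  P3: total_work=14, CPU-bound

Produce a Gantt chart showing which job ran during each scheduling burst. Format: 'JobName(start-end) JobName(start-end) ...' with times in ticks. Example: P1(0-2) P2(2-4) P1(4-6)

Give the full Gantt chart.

t=0-2: P1@Q0 runs 2, rem=13, I/O yield, promote→Q0. Q0=[P2,P3,P1] Q1=[] Q2=[]
t=2-4: P2@Q0 runs 2, rem=6, quantum used, demote→Q1. Q0=[P3,P1] Q1=[P2] Q2=[]
t=4-6: P3@Q0 runs 2, rem=12, quantum used, demote→Q1. Q0=[P1] Q1=[P2,P3] Q2=[]
t=6-8: P1@Q0 runs 2, rem=11, I/O yield, promote→Q0. Q0=[P1] Q1=[P2,P3] Q2=[]
t=8-10: P1@Q0 runs 2, rem=9, I/O yield, promote→Q0. Q0=[P1] Q1=[P2,P3] Q2=[]
t=10-12: P1@Q0 runs 2, rem=7, I/O yield, promote→Q0. Q0=[P1] Q1=[P2,P3] Q2=[]
t=12-14: P1@Q0 runs 2, rem=5, I/O yield, promote→Q0. Q0=[P1] Q1=[P2,P3] Q2=[]
t=14-16: P1@Q0 runs 2, rem=3, I/O yield, promote→Q0. Q0=[P1] Q1=[P2,P3] Q2=[]
t=16-18: P1@Q0 runs 2, rem=1, I/O yield, promote→Q0. Q0=[P1] Q1=[P2,P3] Q2=[]
t=18-19: P1@Q0 runs 1, rem=0, completes. Q0=[] Q1=[P2,P3] Q2=[]
t=19-25: P2@Q1 runs 6, rem=0, completes. Q0=[] Q1=[P3] Q2=[]
t=25-31: P3@Q1 runs 6, rem=6, quantum used, demote→Q2. Q0=[] Q1=[] Q2=[P3]
t=31-37: P3@Q2 runs 6, rem=0, completes. Q0=[] Q1=[] Q2=[]

Answer: P1(0-2) P2(2-4) P3(4-6) P1(6-8) P1(8-10) P1(10-12) P1(12-14) P1(14-16) P1(16-18) P1(18-19) P2(19-25) P3(25-31) P3(31-37)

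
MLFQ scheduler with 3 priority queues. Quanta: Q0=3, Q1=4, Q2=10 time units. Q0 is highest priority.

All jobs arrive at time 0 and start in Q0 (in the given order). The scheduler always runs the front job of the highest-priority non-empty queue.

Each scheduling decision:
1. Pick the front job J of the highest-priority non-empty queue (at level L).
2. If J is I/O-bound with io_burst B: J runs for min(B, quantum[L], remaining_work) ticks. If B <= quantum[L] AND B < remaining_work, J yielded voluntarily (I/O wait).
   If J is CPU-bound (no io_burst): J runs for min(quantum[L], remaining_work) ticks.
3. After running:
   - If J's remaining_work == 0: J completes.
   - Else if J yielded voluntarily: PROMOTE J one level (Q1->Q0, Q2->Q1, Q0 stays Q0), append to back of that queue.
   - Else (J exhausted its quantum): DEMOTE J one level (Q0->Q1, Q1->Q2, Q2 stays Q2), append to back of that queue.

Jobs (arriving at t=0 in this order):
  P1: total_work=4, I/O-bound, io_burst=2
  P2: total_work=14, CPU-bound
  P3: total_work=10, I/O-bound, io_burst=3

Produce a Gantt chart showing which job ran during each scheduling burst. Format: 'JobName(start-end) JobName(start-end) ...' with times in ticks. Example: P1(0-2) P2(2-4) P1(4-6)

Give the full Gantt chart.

t=0-2: P1@Q0 runs 2, rem=2, I/O yield, promote→Q0. Q0=[P2,P3,P1] Q1=[] Q2=[]
t=2-5: P2@Q0 runs 3, rem=11, quantum used, demote→Q1. Q0=[P3,P1] Q1=[P2] Q2=[]
t=5-8: P3@Q0 runs 3, rem=7, I/O yield, promote→Q0. Q0=[P1,P3] Q1=[P2] Q2=[]
t=8-10: P1@Q0 runs 2, rem=0, completes. Q0=[P3] Q1=[P2] Q2=[]
t=10-13: P3@Q0 runs 3, rem=4, I/O yield, promote→Q0. Q0=[P3] Q1=[P2] Q2=[]
t=13-16: P3@Q0 runs 3, rem=1, I/O yield, promote→Q0. Q0=[P3] Q1=[P2] Q2=[]
t=16-17: P3@Q0 runs 1, rem=0, completes. Q0=[] Q1=[P2] Q2=[]
t=17-21: P2@Q1 runs 4, rem=7, quantum used, demote→Q2. Q0=[] Q1=[] Q2=[P2]
t=21-28: P2@Q2 runs 7, rem=0, completes. Q0=[] Q1=[] Q2=[]

Answer: P1(0-2) P2(2-5) P3(5-8) P1(8-10) P3(10-13) P3(13-16) P3(16-17) P2(17-21) P2(21-28)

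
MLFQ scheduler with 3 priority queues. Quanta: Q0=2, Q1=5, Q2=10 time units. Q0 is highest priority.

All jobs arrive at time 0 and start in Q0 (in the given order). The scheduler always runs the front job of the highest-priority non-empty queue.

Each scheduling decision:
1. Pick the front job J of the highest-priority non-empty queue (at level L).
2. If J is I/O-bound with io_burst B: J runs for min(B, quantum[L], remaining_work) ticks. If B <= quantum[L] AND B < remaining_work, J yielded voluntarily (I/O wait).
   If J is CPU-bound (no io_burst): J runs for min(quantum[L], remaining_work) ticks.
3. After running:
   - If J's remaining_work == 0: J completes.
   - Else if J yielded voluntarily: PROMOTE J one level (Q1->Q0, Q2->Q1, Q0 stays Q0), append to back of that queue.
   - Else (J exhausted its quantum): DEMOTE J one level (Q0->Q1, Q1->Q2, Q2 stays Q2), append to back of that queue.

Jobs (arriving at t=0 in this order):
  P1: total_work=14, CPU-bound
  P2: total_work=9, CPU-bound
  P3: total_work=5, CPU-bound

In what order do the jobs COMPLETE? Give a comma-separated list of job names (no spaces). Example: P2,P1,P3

Answer: P3,P1,P2

Derivation:
t=0-2: P1@Q0 runs 2, rem=12, quantum used, demote→Q1. Q0=[P2,P3] Q1=[P1] Q2=[]
t=2-4: P2@Q0 runs 2, rem=7, quantum used, demote→Q1. Q0=[P3] Q1=[P1,P2] Q2=[]
t=4-6: P3@Q0 runs 2, rem=3, quantum used, demote→Q1. Q0=[] Q1=[P1,P2,P3] Q2=[]
t=6-11: P1@Q1 runs 5, rem=7, quantum used, demote→Q2. Q0=[] Q1=[P2,P3] Q2=[P1]
t=11-16: P2@Q1 runs 5, rem=2, quantum used, demote→Q2. Q0=[] Q1=[P3] Q2=[P1,P2]
t=16-19: P3@Q1 runs 3, rem=0, completes. Q0=[] Q1=[] Q2=[P1,P2]
t=19-26: P1@Q2 runs 7, rem=0, completes. Q0=[] Q1=[] Q2=[P2]
t=26-28: P2@Q2 runs 2, rem=0, completes. Q0=[] Q1=[] Q2=[]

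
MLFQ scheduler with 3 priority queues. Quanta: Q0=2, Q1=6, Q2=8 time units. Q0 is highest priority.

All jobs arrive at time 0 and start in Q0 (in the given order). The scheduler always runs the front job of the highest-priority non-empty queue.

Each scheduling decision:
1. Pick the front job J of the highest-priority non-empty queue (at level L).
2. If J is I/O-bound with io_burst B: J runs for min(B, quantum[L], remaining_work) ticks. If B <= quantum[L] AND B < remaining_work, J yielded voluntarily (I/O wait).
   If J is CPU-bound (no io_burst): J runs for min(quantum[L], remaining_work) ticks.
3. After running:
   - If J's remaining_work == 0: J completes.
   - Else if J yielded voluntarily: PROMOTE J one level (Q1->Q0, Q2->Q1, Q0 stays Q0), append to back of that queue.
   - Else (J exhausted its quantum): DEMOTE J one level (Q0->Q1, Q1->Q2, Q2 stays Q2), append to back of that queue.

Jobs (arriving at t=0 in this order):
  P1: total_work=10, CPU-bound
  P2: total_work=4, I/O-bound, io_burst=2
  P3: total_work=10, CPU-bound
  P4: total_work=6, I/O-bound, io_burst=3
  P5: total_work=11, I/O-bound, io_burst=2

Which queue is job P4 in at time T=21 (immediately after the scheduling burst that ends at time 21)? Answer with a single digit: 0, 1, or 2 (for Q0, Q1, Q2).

t=0-2: P1@Q0 runs 2, rem=8, quantum used, demote→Q1. Q0=[P2,P3,P4,P5] Q1=[P1] Q2=[]
t=2-4: P2@Q0 runs 2, rem=2, I/O yield, promote→Q0. Q0=[P3,P4,P5,P2] Q1=[P1] Q2=[]
t=4-6: P3@Q0 runs 2, rem=8, quantum used, demote→Q1. Q0=[P4,P5,P2] Q1=[P1,P3] Q2=[]
t=6-8: P4@Q0 runs 2, rem=4, quantum used, demote→Q1. Q0=[P5,P2] Q1=[P1,P3,P4] Q2=[]
t=8-10: P5@Q0 runs 2, rem=9, I/O yield, promote→Q0. Q0=[P2,P5] Q1=[P1,P3,P4] Q2=[]
t=10-12: P2@Q0 runs 2, rem=0, completes. Q0=[P5] Q1=[P1,P3,P4] Q2=[]
t=12-14: P5@Q0 runs 2, rem=7, I/O yield, promote→Q0. Q0=[P5] Q1=[P1,P3,P4] Q2=[]
t=14-16: P5@Q0 runs 2, rem=5, I/O yield, promote→Q0. Q0=[P5] Q1=[P1,P3,P4] Q2=[]
t=16-18: P5@Q0 runs 2, rem=3, I/O yield, promote→Q0. Q0=[P5] Q1=[P1,P3,P4] Q2=[]
t=18-20: P5@Q0 runs 2, rem=1, I/O yield, promote→Q0. Q0=[P5] Q1=[P1,P3,P4] Q2=[]
t=20-21: P5@Q0 runs 1, rem=0, completes. Q0=[] Q1=[P1,P3,P4] Q2=[]
t=21-27: P1@Q1 runs 6, rem=2, quantum used, demote→Q2. Q0=[] Q1=[P3,P4] Q2=[P1]
t=27-33: P3@Q1 runs 6, rem=2, quantum used, demote→Q2. Q0=[] Q1=[P4] Q2=[P1,P3]
t=33-36: P4@Q1 runs 3, rem=1, I/O yield, promote→Q0. Q0=[P4] Q1=[] Q2=[P1,P3]
t=36-37: P4@Q0 runs 1, rem=0, completes. Q0=[] Q1=[] Q2=[P1,P3]
t=37-39: P1@Q2 runs 2, rem=0, completes. Q0=[] Q1=[] Q2=[P3]
t=39-41: P3@Q2 runs 2, rem=0, completes. Q0=[] Q1=[] Q2=[]

Answer: 1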